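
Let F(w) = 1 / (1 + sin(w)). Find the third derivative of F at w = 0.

Use the geometric series for the reciprocal, then substitute.
The coefficient of w^3 in the expansion is -5/6, so F′′′(0) = 3! * (-5/6) = -5.

-5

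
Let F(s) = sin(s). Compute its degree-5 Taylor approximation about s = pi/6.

sqrt(3)*(s - pi/6)^5/240 + (s - pi/6)^4/48 - sqrt(3)*(s - pi/6)^3/12 - (s - pi/6)^2/4 + sqrt(3)*(s - pi/6)/2 + 1/2

Differentiate repeatedly and evaluate at the center.
F(pi/6) = 1/2
F′(pi/6) = sqrt(3)/2
F′′(pi/6) = -1/2
F′′′(pi/6) = -sqrt(3)/2
F^(4)(pi/6) = 1/2
F^(5)(pi/6) = sqrt(3)/2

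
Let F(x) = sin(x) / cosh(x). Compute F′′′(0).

Invert the denominator's series and multiply.
From the series, [x^3] F = -2/3; multiply by 3! = 6 to get -4.

-4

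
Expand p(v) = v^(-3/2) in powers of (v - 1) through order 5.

-693*(v - 1)^5/256 + 315*(v - 1)^4/128 - 35*(v - 1)^3/16 + 15*(v - 1)^2/8 - 3*(v - 1)/2 + 1

p(1) = 1
p′(1) = -3/2
p′′(1) = 15/4
p′′′(1) = -105/8
p^(4)(1) = 945/16
p^(5)(1) = -10395/32
Then c_k = p^(k)(1)/k! gives each Taylor coefficient.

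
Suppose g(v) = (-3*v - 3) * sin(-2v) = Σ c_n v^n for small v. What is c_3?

Shift and add copies of the series according to the polynomial's terms.
g(0) = 0
g′(0) = 6
g′′(0) = 12
g′′′(0) = -24

-4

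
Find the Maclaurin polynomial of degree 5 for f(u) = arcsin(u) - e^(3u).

-39*u^5/20 - 27*u^4/8 - 13*u^3/3 - 9*u^2/2 - 2*u - 1

Add the two expansions coefficient-wise.
f(0) = -1
f′(0) = -2
f′′(0) = -9
f′′′(0) = -26
f^(4)(0) = -81
f^(5)(0) = -234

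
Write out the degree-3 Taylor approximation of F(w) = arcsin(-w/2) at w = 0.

F(0) = 0
F′(0) = -1/2
F′′(0) = 0
F′′′(0) = -1/8

-w^3/48 - w/2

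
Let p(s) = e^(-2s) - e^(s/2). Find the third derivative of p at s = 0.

Expand each term separately and add.
From the series, [s^3] p = -65/48; multiply by 3! = 6 to get -65/8.

-65/8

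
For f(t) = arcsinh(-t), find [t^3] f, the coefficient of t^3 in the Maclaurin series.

1/6

Compute the successive derivatives at the expansion point and divide by k!.
f(0) = 0
f′(0) = -1
f′′(0) = 0
f′′′(0) = 1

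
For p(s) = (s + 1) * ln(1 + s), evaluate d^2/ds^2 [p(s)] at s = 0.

Shift and add copies of the series according to the polynomial's terms.
The coefficient of s^2 in the expansion is 1/2, so p′′(0) = 2! * (1/2) = 1.

1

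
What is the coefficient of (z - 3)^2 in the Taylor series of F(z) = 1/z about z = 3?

1/27

F(3) = 1/3
F′(3) = -1/9
F′′(3) = 2/27
So c_2 = F′′(3)/2! = 1/27.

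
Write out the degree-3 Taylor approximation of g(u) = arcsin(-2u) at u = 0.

g(0) = 0
g′(0) = -2
g′′(0) = 0
g′′′(0) = -8
Then c_k = g^(k)(0)/k! gives each Taylor coefficient.

-4*u^3/3 - 2*u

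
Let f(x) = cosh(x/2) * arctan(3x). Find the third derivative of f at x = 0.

Expand each factor separately, then convolve coefficients.
From the series, [x^3] f = -69/8; multiply by 3! = 6 to get -207/4.

-207/4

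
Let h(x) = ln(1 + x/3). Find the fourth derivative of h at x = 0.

From the series, [x^4] h = -1/324; multiply by 4! = 24 to get -2/27.

-2/27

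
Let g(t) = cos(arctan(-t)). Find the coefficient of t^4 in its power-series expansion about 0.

3/8

Let u equal the inner series; expand the outer function in u and truncate.
g(0) = 1
g′(0) = 0
g′′(0) = -1
g′′′(0) = 0
g^(4)(0) = 9
Then c_k = g^(k)(0)/k! gives each Taylor coefficient.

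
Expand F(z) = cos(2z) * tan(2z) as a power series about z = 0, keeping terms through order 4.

Take the Cauchy product of the two expansions.
[z^0] = 0;  [z^1] = 2;  [z^2] = 0;  [z^3] = -4/3;  [z^4] = 0.

-4*z^3/3 + 2*z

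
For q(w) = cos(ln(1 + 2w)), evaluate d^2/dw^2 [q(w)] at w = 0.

Let u equal the inner series; expand the outer function in u and truncate.
The coefficient of w^2 in the expansion is -2, so q′′(0) = 2! * (-2) = -4.

-4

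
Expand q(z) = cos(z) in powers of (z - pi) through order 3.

(z - pi)^2/2 - 1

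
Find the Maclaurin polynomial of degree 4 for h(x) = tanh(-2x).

8*x^3/3 - 2*x

h(0) = 0
h′(0) = -2
h′′(0) = 0
h′′′(0) = 16
h^(4)(0) = 0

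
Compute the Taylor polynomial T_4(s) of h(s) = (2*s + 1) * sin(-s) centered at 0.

s^4/3 + s^3/6 - 2*s^2 - s

Distribute the polynomial across the series and collect like powers.
[s^0] = 0;  [s^1] = -1;  [s^2] = -2;  [s^3] = 1/6;  [s^4] = 1/3.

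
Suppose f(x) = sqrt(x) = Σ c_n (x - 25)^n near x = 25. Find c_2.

-1/1000

Apply the Taylor formula c_k = f^(k)(a)/k!.
f(25) = 5
f′(25) = 1/10
f′′(25) = -1/500
So c_2 = f′′(25)/2! = -1/1000.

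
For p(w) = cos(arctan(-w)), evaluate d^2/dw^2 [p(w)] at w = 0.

-1

Let u equal the inner series; expand the outer function in u and truncate.
The coefficient of w^2 in the expansion is -1/2, so p′′(0) = 2! * (-1/2) = -1.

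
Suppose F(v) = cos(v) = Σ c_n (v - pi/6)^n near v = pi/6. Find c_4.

F(pi/6) = sqrt(3)/2
F′(pi/6) = -1/2
F′′(pi/6) = -sqrt(3)/2
F′′′(pi/6) = 1/2
F^(4)(pi/6) = sqrt(3)/2
Then c_k = F^(k)(pi/6)/k! gives each Taylor coefficient.

sqrt(3)/48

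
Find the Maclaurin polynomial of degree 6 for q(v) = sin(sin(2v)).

Let u equal the inner series; expand the outer function in u and truncate.
[v^0] = 0;  [v^1] = 2;  [v^2] = 0;  [v^3] = -8/3;  [v^4] = 0;  [v^5] = 16/5;  [v^6] = 0.

16*v^5/5 - 8*v^3/3 + 2*v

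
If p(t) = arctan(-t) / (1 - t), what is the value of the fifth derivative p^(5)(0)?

-104

Multiply the two series term by term and collect like powers.
The coefficient of t^5 in the expansion is -13/15, so p^(5)(0) = 5! * (-13/15) = -104.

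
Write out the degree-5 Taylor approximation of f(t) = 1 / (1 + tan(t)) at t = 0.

Write 1/(1+u) = 1 - u + u^2 - u^3 + ... and substitute the series for u.
f(0) = 1
f′(0) = -1
f′′(0) = 2
f′′′(0) = -8
f^(4)(0) = 40
f^(5)(0) = -256

-32*t^5/15 + 5*t^4/3 - 4*t^3/3 + t^2 - t + 1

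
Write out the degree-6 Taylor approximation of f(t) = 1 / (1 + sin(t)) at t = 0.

Write 1/(1+u) = 1 - u + u^2 - u^3 + ... and substitute the series for u.
f(0) = 1
f′(0) = -1
f′′(0) = 2
f′′′(0) = -5
f^(4)(0) = 16
f^(5)(0) = -61
f^(6)(0) = 272

17*t^6/45 - 61*t^5/120 + 2*t^4/3 - 5*t^3/6 + t^2 - t + 1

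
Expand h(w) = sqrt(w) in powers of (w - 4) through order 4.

Differentiate repeatedly and evaluate at the center.
h(4) = 2
h′(4) = 1/4
h′′(4) = -1/32
h′′′(4) = 3/256
h^(4)(4) = -15/2048

-5*(w - 4)^4/16384 + (w - 4)^3/512 - (w - 4)^2/64 + (w - 4)/4 + 2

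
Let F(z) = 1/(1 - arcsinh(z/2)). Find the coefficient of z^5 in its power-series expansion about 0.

23/1280

Let u equal the inner series; expand the outer function in u and truncate.
So c_5 = F^(5)(0)/5! = 23/1280.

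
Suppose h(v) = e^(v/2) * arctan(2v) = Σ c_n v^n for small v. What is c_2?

Expand each factor separately, then convolve coefficients.
h(0) = 0
h′(0) = 2
h′′(0) = 2

1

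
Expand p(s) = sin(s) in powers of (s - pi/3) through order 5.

(s - pi/3)^5/240 + sqrt(3)*(s - pi/3)^4/48 - (s - pi/3)^3/12 - sqrt(3)*(s - pi/3)^2/4 + (s - pi/3)/2 + sqrt(3)/2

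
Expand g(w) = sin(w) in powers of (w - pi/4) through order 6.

Apply the Taylor formula c_k = f^(k)(a)/k!.
g(pi/4) = sqrt(2)/2
g′(pi/4) = sqrt(2)/2
g′′(pi/4) = -sqrt(2)/2
g′′′(pi/4) = -sqrt(2)/2
g^(4)(pi/4) = sqrt(2)/2
g^(5)(pi/4) = sqrt(2)/2
g^(6)(pi/4) = -sqrt(2)/2
The Taylor polynomial is Σ g^(k)(pi/4)/k! · (w - pi/4)^k.

-sqrt(2)*(w - pi/4)^6/1440 + sqrt(2)*(w - pi/4)^5/240 + sqrt(2)*(w - pi/4)^4/48 - sqrt(2)*(w - pi/4)^3/12 - sqrt(2)*(w - pi/4)^2/4 + sqrt(2)*(w - pi/4)/2 + sqrt(2)/2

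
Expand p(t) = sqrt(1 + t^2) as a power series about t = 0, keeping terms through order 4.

-t^4/8 + t^2/2 + 1

p(0) = 1
p′(0) = 0
p′′(0) = 1
p′′′(0) = 0
p^(4)(0) = -3
The Taylor polynomial is Σ p^(k)(0)/k! · t^k.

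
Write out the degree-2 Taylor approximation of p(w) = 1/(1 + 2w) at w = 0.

Compute the successive derivatives at the expansion point and divide by k!.
[w^0] = 1;  [w^1] = -2;  [w^2] = 4.

4*w^2 - 2*w + 1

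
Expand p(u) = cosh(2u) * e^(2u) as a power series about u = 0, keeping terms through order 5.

Expand each factor separately, then convolve coefficients.
p(0) = 1
p′(0) = 2
p′′(0) = 8
p′′′(0) = 32
p^(4)(0) = 128
p^(5)(0) = 512

64*u^5/15 + 16*u^4/3 + 16*u^3/3 + 4*u^2 + 2*u + 1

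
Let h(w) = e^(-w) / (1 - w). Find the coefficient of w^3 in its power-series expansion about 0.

1/3

Multiply the numerator's expansion by the denominator's geometric series.
h(0) = 1
h′(0) = 0
h′′(0) = 1
h′′′(0) = 2
So c_3 = h′′′(0)/3! = 1/3.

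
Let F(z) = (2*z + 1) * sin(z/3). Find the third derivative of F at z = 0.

Shift and add copies of the series according to the polynomial's terms.
From the series, [z^3] F = -1/162; multiply by 3! = 6 to get -1/27.

-1/27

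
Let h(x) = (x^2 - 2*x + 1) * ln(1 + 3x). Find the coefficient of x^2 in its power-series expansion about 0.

Shift and add copies of the series according to the polynomial's terms.
h(0) = 0
h′(0) = 3
h′′(0) = -21
Dividing each by k! gives the coefficients c_0, ..., c_2.

-21/2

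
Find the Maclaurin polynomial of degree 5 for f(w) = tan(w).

2*w^5/15 + w^3/3 + w

f(0) = 0
f′(0) = 1
f′′(0) = 0
f′′′(0) = 2
f^(4)(0) = 0
f^(5)(0) = 16
Then c_k = f^(k)(0)/k! gives each Taylor coefficient.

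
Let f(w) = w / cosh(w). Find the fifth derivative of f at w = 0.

Invert the denominator's series and multiply.
The coefficient of w^5 in the expansion is 5/24, so f^(5)(0) = 5! * (5/24) = 25.

25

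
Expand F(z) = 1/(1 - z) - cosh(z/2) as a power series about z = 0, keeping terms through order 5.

Add the two expansions coefficient-wise.

z^5 + 383*z^4/384 + z^3 + 7*z^2/8 + z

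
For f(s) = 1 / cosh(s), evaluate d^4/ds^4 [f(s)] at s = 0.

5

Divide the numerator series by the denominator series (power-series long division).
The coefficient of s^4 in the expansion is 5/24, so f^(4)(0) = 4! * (5/24) = 5.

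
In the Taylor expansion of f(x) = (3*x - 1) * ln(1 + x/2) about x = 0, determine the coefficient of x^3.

Shift and add copies of the series according to the polynomial's terms.
f(0) = 0
f′(0) = -1/2
f′′(0) = 13/4
f′′′(0) = -5/2
So c_3 = f′′′(0)/3! = -5/12.

-5/12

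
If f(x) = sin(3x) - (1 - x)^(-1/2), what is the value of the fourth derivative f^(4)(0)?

Expand each term separately and add.
The coefficient of x^4 in the expansion is -35/128, so f^(4)(0) = 4! * (-35/128) = -105/16.

-105/16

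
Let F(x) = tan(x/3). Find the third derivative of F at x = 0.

2/27

From the series, [x^3] F = 1/81; multiply by 3! = 6 to get 2/27.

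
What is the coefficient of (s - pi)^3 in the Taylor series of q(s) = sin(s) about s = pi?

1/6

Differentiate repeatedly and evaluate at the center.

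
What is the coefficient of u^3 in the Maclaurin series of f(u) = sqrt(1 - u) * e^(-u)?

Take the Cauchy product of the two expansions.
f(0) = 1
f′(0) = -3/2
f′′(0) = 7/4
f′′′(0) = -17/8
So c_3 = f′′′(0)/3! = -17/48.

-17/48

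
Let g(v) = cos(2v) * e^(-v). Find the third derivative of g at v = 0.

11

Expand each factor separately, then convolve coefficients.
The coefficient of v^3 in the expansion is 11/6, so g′′′(0) = 3! * (11/6) = 11.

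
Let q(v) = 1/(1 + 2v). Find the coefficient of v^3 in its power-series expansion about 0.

-8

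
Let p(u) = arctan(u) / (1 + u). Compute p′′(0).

Multiply the two series term by term and collect like powers.
The coefficient of u^2 in the expansion is -1, so p′′(0) = 2! * (-1) = -2.

-2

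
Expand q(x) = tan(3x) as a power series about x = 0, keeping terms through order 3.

9*x^3 + 3*x

Use the known series and substitute for the argument.
q(0) = 0
q′(0) = 3
q′′(0) = 0
q′′′(0) = 54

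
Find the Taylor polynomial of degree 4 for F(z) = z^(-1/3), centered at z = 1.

35*(z - 1)^4/243 - 14*(z - 1)^3/81 + 2*(z - 1)^2/9 - (z - 1)/3 + 1

Compute the successive derivatives at the expansion point and divide by k!.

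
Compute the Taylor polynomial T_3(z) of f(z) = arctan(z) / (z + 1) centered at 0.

2*z^3/3 - z^2 + z

Use 1/(1 - r) = Σ r^k on the denominator, then take the Cauchy product.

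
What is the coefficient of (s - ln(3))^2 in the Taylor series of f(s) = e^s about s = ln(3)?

3/2

f(ln(3)) = 3
f′(ln(3)) = 3
f′′(ln(3)) = 3
Dividing each by k! gives the coefficients c_0, ..., c_2.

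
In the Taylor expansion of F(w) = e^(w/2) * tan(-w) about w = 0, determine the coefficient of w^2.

-1/2

Multiply the two series term by term and collect like powers.
F(0) = 0
F′(0) = -1
F′′(0) = -1
So c_2 = F′′(0)/2! = -1/2.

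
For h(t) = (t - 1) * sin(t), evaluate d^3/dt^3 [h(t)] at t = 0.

1

Multiply each power in the prefactor through the base expansion.
The coefficient of t^3 in the expansion is 1/6, so h′′′(0) = 3! * (1/6) = 1.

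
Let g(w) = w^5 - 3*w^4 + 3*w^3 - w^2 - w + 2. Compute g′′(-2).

-342

Compute the successive derivatives at the expansion point and divide by k!.
The coefficient of (w + 2)^2 in the expansion is -171, so g′′(-2) = 2! * (-171) = -342.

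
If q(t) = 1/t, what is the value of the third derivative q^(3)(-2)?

Use the known series and substitute for the argument.
The coefficient of (t + 2)^3 in the expansion is -1/16, so q′′′(-2) = 3! * (-1/16) = -3/8.

-3/8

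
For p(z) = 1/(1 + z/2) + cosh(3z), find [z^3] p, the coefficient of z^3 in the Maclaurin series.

-1/8

Add the two expansions coefficient-wise.
p(0) = 2
p′(0) = -1/2
p′′(0) = 19/2
p′′′(0) = -3/4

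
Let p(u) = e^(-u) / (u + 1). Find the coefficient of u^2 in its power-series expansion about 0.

Use 1/(1 - r) = Σ r^k on the denominator, then take the Cauchy product.
[u^0] = 1;  [u^1] = -2;  [u^2] = 5/2.

5/2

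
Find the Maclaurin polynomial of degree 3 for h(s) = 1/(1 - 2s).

Apply the Taylor formula c_k = f^(k)(a)/k!.

8*s^3 + 4*s^2 + 2*s + 1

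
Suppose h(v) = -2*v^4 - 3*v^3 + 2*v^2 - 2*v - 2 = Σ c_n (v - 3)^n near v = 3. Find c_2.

-133

h(3) = -233
h′(3) = -287
h′′(3) = -266
Then c_k = h^(k)(3)/k! gives each Taylor coefficient.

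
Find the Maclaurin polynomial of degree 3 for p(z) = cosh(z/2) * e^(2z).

19*z^3/12 + 17*z^2/8 + 2*z + 1

Expand each factor separately, then convolve coefficients.
[z^0] = 1;  [z^1] = 2;  [z^2] = 17/8;  [z^3] = 19/12.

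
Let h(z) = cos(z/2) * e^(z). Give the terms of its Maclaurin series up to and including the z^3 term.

Multiply the two series term by term and collect like powers.
[z^0] = 1;  [z^1] = 1;  [z^2] = 3/8;  [z^3] = 1/24.

z^3/24 + 3*z^2/8 + z + 1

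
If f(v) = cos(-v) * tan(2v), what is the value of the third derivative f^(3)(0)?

10

Take the Cauchy product of the two expansions.
The coefficient of v^3 in the expansion is 5/3, so f′′′(0) = 3! * (5/3) = 10.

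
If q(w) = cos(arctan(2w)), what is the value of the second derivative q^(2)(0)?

Compose series: expand the inner function first, then feed it into the outer expansion.
The coefficient of w^2 in the expansion is -2, so q′′(0) = 2! * (-2) = -4.

-4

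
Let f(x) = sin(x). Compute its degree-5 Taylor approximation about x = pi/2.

f(pi/2) = 1
f′(pi/2) = 0
f′′(pi/2) = -1
f′′′(pi/2) = 0
f^(4)(pi/2) = 1
f^(5)(pi/2) = 0

(x - pi/2)^4/24 - (x - pi/2)^2/2 + 1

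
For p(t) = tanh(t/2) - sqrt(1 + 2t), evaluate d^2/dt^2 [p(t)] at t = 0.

Add the two expansions coefficient-wise.
The coefficient of t^2 in the expansion is 1/2, so p′′(0) = 2! * (1/2) = 1.

1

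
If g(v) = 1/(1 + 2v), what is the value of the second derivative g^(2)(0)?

Differentiate repeatedly and evaluate at the center.
From the series, [v^2] g = 4; multiply by 2! = 2 to get 8.

8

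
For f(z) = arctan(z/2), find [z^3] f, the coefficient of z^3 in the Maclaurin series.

-1/24

f(0) = 0
f′(0) = 1/2
f′′(0) = 0
f′′′(0) = -1/4
Dividing each by k! gives the coefficients c_0, ..., c_3.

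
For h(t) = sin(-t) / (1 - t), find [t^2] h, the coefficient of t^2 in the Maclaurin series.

-1

Expand 1/(denominator) as a geometric series and multiply by the numerator's series.
[t^0] = 0;  [t^1] = -1;  [t^2] = -1.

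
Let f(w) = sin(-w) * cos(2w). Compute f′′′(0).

Multiply the two series term by term and collect like powers.
From the series, [w^3] f = 13/6; multiply by 3! = 6 to get 13.

13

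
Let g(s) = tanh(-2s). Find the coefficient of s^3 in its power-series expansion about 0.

8/3

g(0) = 0
g′(0) = -2
g′′(0) = 0
g′′′(0) = 16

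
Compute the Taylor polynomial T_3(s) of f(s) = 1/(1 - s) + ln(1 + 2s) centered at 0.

Expand each term separately and add.
[s^0] = 1;  [s^1] = 3;  [s^2] = -1;  [s^3] = 11/3.

11*s^3/3 - s^2 + 3*s + 1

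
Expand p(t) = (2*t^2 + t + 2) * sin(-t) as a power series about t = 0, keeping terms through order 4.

Multiply each power in the prefactor through the base expansion.
[t^0] = 0;  [t^1] = -2;  [t^2] = -1;  [t^3] = -5/3;  [t^4] = 1/6.

t^4/6 - 5*t^3/3 - t^2 - 2*t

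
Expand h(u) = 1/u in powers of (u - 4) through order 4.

h(4) = 1/4
h′(4) = -1/16
h′′(4) = 1/32
h′′′(4) = -3/128
h^(4)(4) = 3/128

(u - 4)^4/1024 - (u - 4)^3/256 + (u - 4)^2/64 - (u - 4)/16 + 1/4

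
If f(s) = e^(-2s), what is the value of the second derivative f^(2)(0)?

4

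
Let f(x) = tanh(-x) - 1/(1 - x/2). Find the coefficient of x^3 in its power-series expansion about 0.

5/24

Combine the two series term by term.
f(0) = -1
f′(0) = -3/2
f′′(0) = -1/2
f′′′(0) = 5/4
So c_3 = f′′′(0)/3! = 5/24.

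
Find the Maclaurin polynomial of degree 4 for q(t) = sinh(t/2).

q(0) = 0
q′(0) = 1/2
q′′(0) = 0
q′′′(0) = 1/8
q^(4)(0) = 0

t^3/48 + t/2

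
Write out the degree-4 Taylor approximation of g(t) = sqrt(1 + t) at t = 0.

-5*t^4/128 + t^3/16 - t^2/8 + t/2 + 1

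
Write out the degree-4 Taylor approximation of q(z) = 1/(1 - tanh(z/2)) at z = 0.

Compose series: expand the inner function first, then feed it into the outer expansion.

z^4/48 + z^3/12 + z^2/4 + z/2 + 1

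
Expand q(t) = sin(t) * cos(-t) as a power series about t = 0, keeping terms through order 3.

-2*t^3/3 + t

Write out both Maclaurin series and multiply, keeping only the needed powers.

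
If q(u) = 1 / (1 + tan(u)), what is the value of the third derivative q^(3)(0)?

-8

Use the geometric series for the reciprocal, then substitute.
From the series, [u^3] q = -4/3; multiply by 3! = 6 to get -8.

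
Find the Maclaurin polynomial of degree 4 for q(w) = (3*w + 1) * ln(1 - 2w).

-12*w^4 - 26*w^3/3 - 8*w^2 - 2*w

Shift and add copies of the series according to the polynomial's terms.
q(0) = 0
q′(0) = -2
q′′(0) = -16
q′′′(0) = -52
q^(4)(0) = -288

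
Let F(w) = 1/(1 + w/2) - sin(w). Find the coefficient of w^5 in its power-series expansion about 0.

-19/480

Add the two expansions coefficient-wise.
F(0) = 1
F′(0) = -3/2
F′′(0) = 1/2
F′′′(0) = 1/4
F^(4)(0) = 3/2
F^(5)(0) = -19/4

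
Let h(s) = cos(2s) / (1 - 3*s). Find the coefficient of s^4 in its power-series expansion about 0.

191/3

Multiply the numerator's expansion by the denominator's geometric series.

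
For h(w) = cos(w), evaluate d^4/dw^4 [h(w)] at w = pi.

Differentiate repeatedly and evaluate at the center.
The coefficient of (w - pi)^4 in the expansion is -1/24, so h^(4)(pi) = 4! * (-1/24) = -1.

-1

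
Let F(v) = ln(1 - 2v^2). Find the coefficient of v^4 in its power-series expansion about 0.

Differentiate repeatedly and evaluate at the center.
So c_4 = F^(4)(0)/4! = -2.

-2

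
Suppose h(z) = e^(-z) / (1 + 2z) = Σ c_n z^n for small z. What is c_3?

-79/6

Expand each factor separately, then convolve coefficients.
h(0) = 1
h′(0) = -3
h′′(0) = 13
h′′′(0) = -79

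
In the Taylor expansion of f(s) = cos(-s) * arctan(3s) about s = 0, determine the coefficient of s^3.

-21/2

Write out both Maclaurin series and multiply, keeping only the needed powers.
[s^0] = 0;  [s^1] = 3;  [s^2] = 0;  [s^3] = -21/2.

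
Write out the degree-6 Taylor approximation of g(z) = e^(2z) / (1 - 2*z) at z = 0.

7828*z^6/45 + 1304*z^5/15 + 130*z^4/3 + 64*z^3/3 + 10*z^2 + 4*z + 1

Use 1/(1 - r) = Σ r^k on the denominator, then take the Cauchy product.
[z^0] = 1;  [z^1] = 4;  [z^2] = 10;  [z^3] = 64/3;  [z^4] = 130/3;  [z^5] = 1304/15;  [z^6] = 7828/45.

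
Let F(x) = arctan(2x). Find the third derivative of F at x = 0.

Use the known series and substitute for the argument.
From the series, [x^3] F = -8/3; multiply by 3! = 6 to get -16.

-16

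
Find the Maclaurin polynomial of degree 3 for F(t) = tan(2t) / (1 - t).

14*t^3/3 + 2*t^2 + 2*t

Write out both Maclaurin series and multiply, keeping only the needed powers.
[t^0] = 0;  [t^1] = 2;  [t^2] = 2;  [t^3] = 14/3.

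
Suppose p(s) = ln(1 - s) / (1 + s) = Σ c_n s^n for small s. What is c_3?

Multiply the two series term by term and collect like powers.
p(0) = 0
p′(0) = -1
p′′(0) = 1
p′′′(0) = -5
So c_3 = p′′′(0)/3! = -5/6.

-5/6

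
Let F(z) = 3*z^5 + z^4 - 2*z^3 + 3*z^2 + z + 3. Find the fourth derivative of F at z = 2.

From the series, [(z - 2)^4] F = 31; multiply by 4! = 24 to get 744.

744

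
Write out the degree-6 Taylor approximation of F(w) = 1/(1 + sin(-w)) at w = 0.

Plug the Maclaurin series of the inner function into that of the outer and collect terms.
[w^0] = 1;  [w^1] = 1;  [w^2] = 1;  [w^3] = 5/6;  [w^4] = 2/3;  [w^5] = 61/120;  [w^6] = 17/45.

17*w^6/45 + 61*w^5/120 + 2*w^4/3 + 5*w^3/6 + w^2 + w + 1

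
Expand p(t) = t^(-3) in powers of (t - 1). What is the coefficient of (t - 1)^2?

Differentiate repeatedly and evaluate at the center.
p(1) = 1
p′(1) = -3
p′′(1) = 12
So c_2 = p′′(1)/2! = 6.

6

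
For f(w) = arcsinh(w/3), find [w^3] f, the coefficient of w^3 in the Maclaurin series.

Use the known series and substitute for the argument.

-1/162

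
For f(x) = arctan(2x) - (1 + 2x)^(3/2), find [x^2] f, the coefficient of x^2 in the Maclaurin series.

Expand each term separately and add.

-3/2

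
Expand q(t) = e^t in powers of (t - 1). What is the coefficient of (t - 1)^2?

Differentiate repeatedly and evaluate at the center.

e/2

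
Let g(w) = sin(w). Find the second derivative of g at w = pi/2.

-1

The coefficient of (w - pi/2)^2 in the expansion is -1/2, so g′′(pi/2) = 2! * (-1/2) = -1.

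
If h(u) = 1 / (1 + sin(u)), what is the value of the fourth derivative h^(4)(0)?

Use the geometric series for the reciprocal, then substitute.
From the series, [u^4] h = 2/3; multiply by 4! = 24 to get 16.

16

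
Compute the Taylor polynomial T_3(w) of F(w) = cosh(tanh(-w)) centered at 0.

w^2/2 + 1

Let u equal the inner series; expand the outer function in u and truncate.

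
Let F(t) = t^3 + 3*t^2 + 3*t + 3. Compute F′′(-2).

The coefficient of (t + 2)^2 in the expansion is -3, so F′′(-2) = 2! * (-3) = -6.

-6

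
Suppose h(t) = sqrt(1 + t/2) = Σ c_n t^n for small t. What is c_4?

-5/2048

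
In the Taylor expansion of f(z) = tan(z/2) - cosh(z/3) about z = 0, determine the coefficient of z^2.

Combine the two series term by term.
[z^0] = -1;  [z^1] = 1/2;  [z^2] = -1/18.
So c_2 = f′′(0)/2! = -1/18.

-1/18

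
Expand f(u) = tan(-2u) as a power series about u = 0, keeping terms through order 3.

-8*u^3/3 - 2*u

f(0) = 0
f′(0) = -2
f′′(0) = 0
f′′′(0) = -16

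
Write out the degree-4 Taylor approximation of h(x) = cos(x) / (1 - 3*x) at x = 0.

1837*x^4/24 + 51*x^3/2 + 17*x^2/2 + 3*x + 1

Multiply the numerator's expansion by the denominator's geometric series.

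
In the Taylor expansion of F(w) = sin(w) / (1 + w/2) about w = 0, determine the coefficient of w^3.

Take the Cauchy product of the two expansions.
So c_3 = F′′′(0)/3! = 1/12.

1/12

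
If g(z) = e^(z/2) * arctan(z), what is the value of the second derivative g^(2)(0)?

1

Take the Cauchy product of the two expansions.
From the series, [z^2] g = 1/2; multiply by 2! = 2 to get 1.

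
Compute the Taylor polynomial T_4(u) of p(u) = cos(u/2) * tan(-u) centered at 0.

Take the Cauchy product of the two expansions.
[u^0] = 0;  [u^1] = -1;  [u^2] = 0;  [u^3] = -5/24;  [u^4] = 0.

-5*u^3/24 - u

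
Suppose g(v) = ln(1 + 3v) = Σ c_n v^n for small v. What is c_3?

9

[v^0] = 0;  [v^1] = 3;  [v^2] = -9/2;  [v^3] = 9.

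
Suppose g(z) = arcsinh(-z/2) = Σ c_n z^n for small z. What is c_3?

1/48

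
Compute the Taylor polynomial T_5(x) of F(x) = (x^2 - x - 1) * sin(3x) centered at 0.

Shift and add copies of the series according to the polynomial's terms.
[x^0] = 0;  [x^1] = -3;  [x^2] = -3;  [x^3] = 15/2;  [x^4] = 9/2;  [x^5] = -261/40.

-261*x^5/40 + 9*x^4/2 + 15*x^3/2 - 3*x^2 - 3*x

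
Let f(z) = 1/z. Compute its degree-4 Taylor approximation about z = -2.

[(z + 2)^0] = -1/2;  [(z + 2)^1] = -1/4;  [(z + 2)^2] = -1/8;  [(z + 2)^3] = -1/16;  [(z + 2)^4] = -1/32.

-(z + 2)^4/32 - (z + 2)^3/16 - (z + 2)^2/8 - (z + 2)/4 - 1/2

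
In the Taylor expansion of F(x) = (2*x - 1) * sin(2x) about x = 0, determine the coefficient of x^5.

Shift and add copies of the series according to the polynomial's terms.

-4/15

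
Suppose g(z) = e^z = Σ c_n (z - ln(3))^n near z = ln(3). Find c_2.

Compute the successive derivatives at the expansion point and divide by k!.
g(ln(3)) = 3
g′(ln(3)) = 3
g′′(ln(3)) = 3

3/2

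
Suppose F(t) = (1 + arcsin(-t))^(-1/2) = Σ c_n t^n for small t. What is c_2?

Plug the Maclaurin series of the inner function into that of the outer and collect terms.
[t^0] = 1;  [t^1] = 1/2;  [t^2] = 3/8.

3/8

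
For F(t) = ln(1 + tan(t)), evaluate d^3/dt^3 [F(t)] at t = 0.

4

Substitute the inner expansion into the outer series and collect powers.
The coefficient of t^3 in the expansion is 2/3, so F′′′(0) = 3! * (2/3) = 4.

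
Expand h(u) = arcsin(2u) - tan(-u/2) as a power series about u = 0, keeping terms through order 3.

11*u^3/8 + 5*u/2

Expand each term separately and add.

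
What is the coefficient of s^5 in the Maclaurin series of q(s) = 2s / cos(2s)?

Write the quotient as an unknown series and match coefficients against numerator = denominator · series.
[s^0] = 0;  [s^1] = 2;  [s^2] = 0;  [s^3] = 4;  [s^4] = 0;  [s^5] = 20/3.
So c_5 = q^(5)(0)/5! = 20/3.

20/3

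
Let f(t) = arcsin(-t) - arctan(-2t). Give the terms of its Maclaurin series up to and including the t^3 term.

Add the two expansions coefficient-wise.
f(0) = 0
f′(0) = 1
f′′(0) = 0
f′′′(0) = -17

-17*t^3/6 + t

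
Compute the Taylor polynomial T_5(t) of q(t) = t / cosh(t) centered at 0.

Write the quotient as an unknown series and match coefficients against numerator = denominator · series.
[t^0] = 0;  [t^1] = 1;  [t^2] = 0;  [t^3] = -1/2;  [t^4] = 0;  [t^5] = 5/24.

5*t^5/24 - t^3/2 + t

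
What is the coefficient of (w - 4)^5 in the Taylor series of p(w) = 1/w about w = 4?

[(w - 4)^0] = 1/4;  [(w - 4)^1] = -1/16;  [(w - 4)^2] = 1/64;  [(w - 4)^3] = -1/256;  [(w - 4)^4] = 1/1024;  [(w - 4)^5] = -1/4096.
So c_5 = p^(5)(4)/5! = -1/4096.

-1/4096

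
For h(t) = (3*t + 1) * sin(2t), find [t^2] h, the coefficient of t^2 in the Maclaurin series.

Multiply each power in the prefactor through the base expansion.
[t^0] = 0;  [t^1] = 2;  [t^2] = 6.

6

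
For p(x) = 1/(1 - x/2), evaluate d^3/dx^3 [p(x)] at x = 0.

Apply the Taylor formula c_k = f^(k)(a)/k!.
From the series, [x^3] p = 1/8; multiply by 3! = 6 to get 3/4.

3/4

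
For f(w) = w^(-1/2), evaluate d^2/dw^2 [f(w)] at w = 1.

3/4

From the series, [(w - 1)^2] f = 3/8; multiply by 2! = 2 to get 3/4.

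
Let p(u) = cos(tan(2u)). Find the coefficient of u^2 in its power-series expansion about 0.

-2

Plug the Maclaurin series of the inner function into that of the outer and collect terms.
[u^0] = 1;  [u^1] = 0;  [u^2] = -2.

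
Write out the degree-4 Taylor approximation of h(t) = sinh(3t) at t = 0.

9*t^3/2 + 3*t

h(0) = 0
h′(0) = 3
h′′(0) = 0
h′′′(0) = 27
h^(4)(0) = 0
Then c_k = h^(k)(0)/k! gives each Taylor coefficient.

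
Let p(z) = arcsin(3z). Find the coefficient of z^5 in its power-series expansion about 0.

p(0) = 0
p′(0) = 3
p′′(0) = 0
p′′′(0) = 27
p^(4)(0) = 0
p^(5)(0) = 2187
So c_5 = p^(5)(0)/5! = 729/40.

729/40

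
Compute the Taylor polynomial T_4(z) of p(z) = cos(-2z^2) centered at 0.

p(0) = 1
p′(0) = 0
p′′(0) = 0
p′′′(0) = 0
p^(4)(0) = -48

1 - 2*z^4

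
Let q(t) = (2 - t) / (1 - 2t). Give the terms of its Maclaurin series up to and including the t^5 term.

Multiply each power in the prefactor through the base expansion.
[t^0] = 2;  [t^1] = 3;  [t^2] = 6;  [t^3] = 12;  [t^4] = 24;  [t^5] = 48.

48*t^5 + 24*t^4 + 12*t^3 + 6*t^2 + 3*t + 2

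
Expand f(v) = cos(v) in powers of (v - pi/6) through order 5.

Differentiate repeatedly and evaluate at the center.

-(v - pi/6)^5/240 + sqrt(3)*(v - pi/6)^4/48 + (v - pi/6)^3/12 - sqrt(3)*(v - pi/6)^2/4 - (v - pi/6)/2 + sqrt(3)/2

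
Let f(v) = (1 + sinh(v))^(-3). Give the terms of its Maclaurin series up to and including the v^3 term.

Let u equal the inner series; expand the outer function in u and truncate.
[v^0] = 1;  [v^1] = -3;  [v^2] = 6;  [v^3] = -21/2.

-21*v^3/2 + 6*v^2 - 3*v + 1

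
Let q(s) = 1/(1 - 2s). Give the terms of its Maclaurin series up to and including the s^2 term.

4*s^2 + 2*s + 1

q(0) = 1
q′(0) = 2
q′′(0) = 8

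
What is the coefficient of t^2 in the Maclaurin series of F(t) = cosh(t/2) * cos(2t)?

Take the Cauchy product of the two expansions.
F(0) = 1
F′(0) = 0
F′′(0) = -15/4
So c_2 = F′′(0)/2! = -15/8.

-15/8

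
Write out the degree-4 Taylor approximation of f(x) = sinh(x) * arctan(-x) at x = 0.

Expand each factor separately, then convolve coefficients.

x^4/6 - x^2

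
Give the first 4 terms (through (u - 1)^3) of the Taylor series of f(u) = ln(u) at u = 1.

f(1) = 0
f′(1) = 1
f′′(1) = -1
f′′′(1) = 2

(u - 1)^3/3 - (u - 1)^2/2 + (u - 1)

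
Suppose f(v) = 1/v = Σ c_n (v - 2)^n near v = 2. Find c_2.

Differentiate repeatedly and evaluate at the center.
f(2) = 1/2
f′(2) = -1/4
f′′(2) = 1/4
Dividing each by k! gives the coefficients c_0, ..., c_2.

1/8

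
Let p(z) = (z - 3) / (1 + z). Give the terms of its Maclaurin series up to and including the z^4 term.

-4*z^4 + 4*z^3 - 4*z^2 + 4*z - 3

Shift and add copies of the series according to the polynomial's terms.
[z^0] = -3;  [z^1] = 4;  [z^2] = -4;  [z^3] = 4;  [z^4] = -4.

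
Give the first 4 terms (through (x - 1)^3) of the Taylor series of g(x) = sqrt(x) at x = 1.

(x - 1)^3/16 - (x - 1)^2/8 + (x - 1)/2 + 1

g(1) = 1
g′(1) = 1/2
g′′(1) = -1/4
g′′′(1) = 3/8
Dividing each by k! gives the coefficients c_0, ..., c_3.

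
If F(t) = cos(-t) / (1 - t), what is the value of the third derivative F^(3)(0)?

3

Use 1/(1 - r) = Σ r^k on the denominator, then take the Cauchy product.
The coefficient of t^3 in the expansion is 1/2, so F′′′(0) = 3! * (1/2) = 3.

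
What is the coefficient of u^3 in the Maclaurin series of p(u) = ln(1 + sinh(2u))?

4

Plug the Maclaurin series of the inner function into that of the outer and collect terms.
p(0) = 0
p′(0) = 2
p′′(0) = -4
p′′′(0) = 24
So c_3 = p′′′(0)/3! = 4.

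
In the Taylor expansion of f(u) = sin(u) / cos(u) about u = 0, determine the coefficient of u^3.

Write the quotient as an unknown series and match coefficients against numerator = denominator · series.
f(0) = 0
f′(0) = 1
f′′(0) = 0
f′′′(0) = 2
Then c_k = f^(k)(0)/k! gives each Taylor coefficient.

1/3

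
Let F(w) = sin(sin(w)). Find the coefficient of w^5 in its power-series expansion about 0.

Let u equal the inner series; expand the outer function in u and truncate.
F(0) = 0
F′(0) = 1
F′′(0) = 0
F′′′(0) = -2
F^(4)(0) = 0
F^(5)(0) = 12
So c_5 = F^(5)(0)/5! = 1/10.

1/10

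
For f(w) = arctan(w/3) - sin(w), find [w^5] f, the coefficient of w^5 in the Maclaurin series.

Add the two expansions coefficient-wise.
[w^0] = 0;  [w^1] = -2/3;  [w^2] = 0;  [w^3] = 25/162;  [w^4] = 0;  [w^5] = -73/9720.
So c_5 = f^(5)(0)/5! = -73/9720.

-73/9720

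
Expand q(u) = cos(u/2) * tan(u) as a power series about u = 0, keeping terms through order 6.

Multiply the two series term by term and collect like powers.
q(0) = 0
q′(0) = 1
q′′(0) = 0
q′′′(0) = 5/4
q^(4)(0) = 0
q^(5)(0) = 181/16
q^(6)(0) = 0
Dividing each by k! gives the coefficients c_0, ..., c_6.

181*u^5/1920 + 5*u^3/24 + u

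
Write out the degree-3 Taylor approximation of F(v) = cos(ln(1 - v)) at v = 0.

-v^3/2 - v^2/2 + 1

Let u equal the inner series; expand the outer function in u and truncate.
F(0) = 1
F′(0) = 0
F′′(0) = -1
F′′′(0) = -3
Then c_k = F^(k)(0)/k! gives each Taylor coefficient.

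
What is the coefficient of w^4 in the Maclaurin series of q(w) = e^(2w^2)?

c_4 = q^(4)(0)/4! = 2.

2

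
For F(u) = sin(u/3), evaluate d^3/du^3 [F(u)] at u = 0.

Differentiate repeatedly and evaluate at the center.
The coefficient of u^3 in the expansion is -1/162, so F′′′(0) = 3! * (-1/162) = -1/27.

-1/27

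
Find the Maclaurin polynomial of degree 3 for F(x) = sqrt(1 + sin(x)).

Let u equal the inner series; expand the outer function in u and truncate.
F(0) = 1
F′(0) = 1/2
F′′(0) = -1/4
F′′′(0) = -1/8

-x^3/48 - x^2/8 + x/2 + 1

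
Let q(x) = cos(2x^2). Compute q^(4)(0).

-48

Use the known series and substitute for the argument.
From the series, [x^4] q = -2; multiply by 4! = 24 to get -48.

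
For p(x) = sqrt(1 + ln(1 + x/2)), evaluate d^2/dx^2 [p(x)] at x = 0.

-3/16

Plug the Maclaurin series of the inner function into that of the outer and collect terms.
The coefficient of x^2 in the expansion is -3/32, so p′′(0) = 2! * (-3/32) = -3/16.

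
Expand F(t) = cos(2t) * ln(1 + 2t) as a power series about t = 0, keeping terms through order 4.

Expand each factor separately, then convolve coefficients.
F(0) = 0
F′(0) = 2
F′′(0) = -4
F′′′(0) = -8
F^(4)(0) = 0

-4*t^3/3 - 2*t^2 + 2*t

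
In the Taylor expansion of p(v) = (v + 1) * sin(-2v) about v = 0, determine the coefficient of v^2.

Distribute the polynomial across the series and collect like powers.
p(0) = 0
p′(0) = -2
p′′(0) = -4

-2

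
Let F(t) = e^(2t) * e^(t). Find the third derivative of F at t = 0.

27

Write out both Maclaurin series and multiply, keeping only the needed powers.
The coefficient of t^3 in the expansion is 9/2, so F′′′(0) = 3! * (9/2) = 27.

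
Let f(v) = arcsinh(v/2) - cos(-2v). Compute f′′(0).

Combine the two series term by term.
The coefficient of v^2 in the expansion is 2, so f′′(0) = 2! * (2) = 4.

4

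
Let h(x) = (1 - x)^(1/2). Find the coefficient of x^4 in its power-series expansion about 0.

Use the known series and substitute for the argument.
h(0) = 1
h′(0) = -1/2
h′′(0) = -1/4
h′′′(0) = -3/8
h^(4)(0) = -15/16

-5/128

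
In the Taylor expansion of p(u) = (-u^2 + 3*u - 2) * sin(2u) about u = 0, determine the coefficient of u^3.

Shift and add copies of the series according to the polynomial's terms.
[u^0] = 0;  [u^1] = -4;  [u^2] = 6;  [u^3] = 2/3.
So c_3 = p′′′(0)/3! = 2/3.

2/3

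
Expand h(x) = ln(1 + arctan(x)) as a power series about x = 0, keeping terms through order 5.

Substitute the inner expansion into the outer series and collect powers.
[x^0] = 0;  [x^1] = 1;  [x^2] = -1/2;  [x^3] = 0;  [x^4] = 1/12;  [x^5] = 1/15.

x^5/15 + x^4/12 - x^2/2 + x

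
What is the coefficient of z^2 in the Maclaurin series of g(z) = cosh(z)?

g(0) = 1
g′(0) = 0
g′′(0) = 1
So c_2 = g′′(0)/2! = 1/2.

1/2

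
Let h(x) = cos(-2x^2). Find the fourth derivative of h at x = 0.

Apply the Taylor formula c_k = f^(k)(a)/k!.
The coefficient of x^4 in the expansion is -2, so h^(4)(0) = 4! * (-2) = -48.

-48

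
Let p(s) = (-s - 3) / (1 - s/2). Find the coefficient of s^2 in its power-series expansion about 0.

-5/4

Shift and add copies of the series according to the polynomial's terms.
p(0) = -3
p′(0) = -5/2
p′′(0) = -5/2
Then c_k = p^(k)(0)/k! gives each Taylor coefficient.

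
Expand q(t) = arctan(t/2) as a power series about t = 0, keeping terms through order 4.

-t^3/24 + t/2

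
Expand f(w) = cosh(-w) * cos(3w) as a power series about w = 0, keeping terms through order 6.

Expand each factor separately, then convolve coefficients.
f(0) = 1
f′(0) = 0
f′′(0) = -8
f′′′(0) = 0
f^(4)(0) = 28
f^(5)(0) = 0
f^(6)(0) = 352
Dividing each by k! gives the coefficients c_0, ..., c_6.

22*w^6/45 + 7*w^4/6 - 4*w^2 + 1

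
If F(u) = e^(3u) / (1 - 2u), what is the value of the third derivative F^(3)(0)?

201

Take the Cauchy product of the two expansions.
From the series, [u^3] F = 67/2; multiply by 3! = 6 to get 201.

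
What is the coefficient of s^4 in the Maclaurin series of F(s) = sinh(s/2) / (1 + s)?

Expand each factor separately, then convolve coefficients.
[s^0] = 0;  [s^1] = 1/2;  [s^2] = -1/2;  [s^3] = 25/48;  [s^4] = -25/48.

-25/48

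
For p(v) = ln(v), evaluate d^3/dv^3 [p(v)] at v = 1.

The coefficient of (v - 1)^3 in the expansion is 1/3, so p′′′(1) = 3! * (1/3) = 2.

2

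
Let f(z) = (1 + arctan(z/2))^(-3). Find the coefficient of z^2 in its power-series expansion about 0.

Let u equal the inner series; expand the outer function in u and truncate.
f(0) = 1
f′(0) = -3/2
f′′(0) = 3
So c_2 = f′′(0)/2! = 3/2.

3/2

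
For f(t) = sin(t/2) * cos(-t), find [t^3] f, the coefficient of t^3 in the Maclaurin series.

Take the Cauchy product of the two expansions.

-13/48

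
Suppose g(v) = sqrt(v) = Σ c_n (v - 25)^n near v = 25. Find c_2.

-1/1000

g(25) = 5
g′(25) = 1/10
g′′(25) = -1/500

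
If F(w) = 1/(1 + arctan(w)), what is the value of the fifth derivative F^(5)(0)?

-24

Plug the Maclaurin series of the inner function into that of the outer and collect terms.
From the series, [w^5] F = -1/5; multiply by 5! = 120 to get -24.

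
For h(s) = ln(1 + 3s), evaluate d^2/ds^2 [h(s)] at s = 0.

The coefficient of s^2 in the expansion is -9/2, so h′′(0) = 2! * (-9/2) = -9.

-9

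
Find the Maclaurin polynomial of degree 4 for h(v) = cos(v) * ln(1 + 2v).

Take the Cauchy product of the two expansions.
h(0) = 0
h′(0) = 2
h′′(0) = -4
h′′′(0) = 10
h^(4)(0) = -72

-3*v^4 + 5*v^3/3 - 2*v^2 + 2*v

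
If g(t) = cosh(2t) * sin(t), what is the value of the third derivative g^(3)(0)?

Multiply the two series term by term and collect like powers.
The coefficient of t^3 in the expansion is 11/6, so g′′′(0) = 3! * (11/6) = 11.

11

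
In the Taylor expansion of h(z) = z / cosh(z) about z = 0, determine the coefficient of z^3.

Divide the numerator series by the denominator series (power-series long division).
h(0) = 0
h′(0) = 1
h′′(0) = 0
h′′′(0) = -3

-1/2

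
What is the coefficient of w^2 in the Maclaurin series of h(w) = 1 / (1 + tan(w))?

1

Write 1/(1+u) = 1 - u + u^2 - u^3 + ... and substitute the series for u.
[w^0] = 1;  [w^1] = -1;  [w^2] = 1.
So c_2 = h′′(0)/2! = 1.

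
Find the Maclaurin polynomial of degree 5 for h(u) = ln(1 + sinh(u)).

Plug the Maclaurin series of the inner function into that of the outer and collect terms.

3*u^5/8 - 5*u^4/12 + u^3/2 - u^2/2 + u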